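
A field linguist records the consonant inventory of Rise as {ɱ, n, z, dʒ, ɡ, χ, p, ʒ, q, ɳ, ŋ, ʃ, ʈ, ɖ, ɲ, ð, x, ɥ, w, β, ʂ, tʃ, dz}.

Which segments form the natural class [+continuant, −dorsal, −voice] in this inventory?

ʃ, ʂ

The [+continuant] segments are /z, χ, ʒ, ʃ, ð, x, ɥ, w, β, ʂ/.
Among these, [−dorsal] gives /z, ʒ, ʃ, ð, β, ʂ/.
Among these, [−voice] leaves /ʃ, ʂ/.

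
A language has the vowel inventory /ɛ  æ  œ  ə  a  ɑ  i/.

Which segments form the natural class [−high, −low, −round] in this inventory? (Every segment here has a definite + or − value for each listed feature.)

ɛ, ə

Eliminate segments failing any feature: /æ, a, ɑ/ are [+low]; /œ/ is [+round]; /i/ is [+high]. The remaining /ɛ, ə/ satisfy [−high], [−low], [−round].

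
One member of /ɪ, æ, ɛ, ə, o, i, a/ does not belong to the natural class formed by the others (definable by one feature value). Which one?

o

/ɪ, a, ɛ, i, ə, æ/ are all [-round], but /o/ (mid back rounded tense vowel) is [+round]. No other single segment can be removed to leave a set sharing one feature value that the removed segment lacks, so /o/ is the odd one out.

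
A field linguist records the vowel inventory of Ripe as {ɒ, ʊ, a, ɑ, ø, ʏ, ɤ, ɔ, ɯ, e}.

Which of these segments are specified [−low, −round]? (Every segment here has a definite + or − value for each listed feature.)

ɤ, ɯ, e

Among the inventory, the [−low] segments are /ʊ, ø, ʏ, ɤ, ɔ, ɯ, e/.
Of those, [−round] leaves /ɤ, ɯ, e/.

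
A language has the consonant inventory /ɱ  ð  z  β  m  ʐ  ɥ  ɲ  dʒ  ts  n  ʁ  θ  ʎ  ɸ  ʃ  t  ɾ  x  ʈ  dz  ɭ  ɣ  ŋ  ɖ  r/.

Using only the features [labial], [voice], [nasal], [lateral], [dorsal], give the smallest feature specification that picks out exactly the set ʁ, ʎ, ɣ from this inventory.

Every target segment is [+voice], [−nasal], [−labial], [+dorsal]; each remaining inventory member fails at least one of these. Each conjunct is needed — [−nasal, −labial, +dorsal] alone would also admit /x/; [+voice, −labial, +dorsal] alone would also admit /ɲ, ŋ/; [+voice, −nasal, +dorsal] alone would also admit /ɥ/; [+voice, −nasal, −labial] alone would also admit /ð, z, ʐ, dʒ, …/ — and no other combination of three listed features has exactly this extension, so four is the minimum.

[+voice, −nasal, −labial, +dorsal]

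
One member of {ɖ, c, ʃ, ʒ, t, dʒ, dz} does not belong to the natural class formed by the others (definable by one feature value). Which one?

[dorsal] groups all but one: /t, ɖ, ʃ, ʒ, dz, dʒ/ share [-dorsal] while /c/ (voiceless palatal stop) alone is [+dorsal]. Removing any other segment would not leave a single-feature class that excludes it.

c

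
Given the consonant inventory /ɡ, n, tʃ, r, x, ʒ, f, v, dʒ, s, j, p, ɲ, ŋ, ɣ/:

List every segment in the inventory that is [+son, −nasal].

Eliminate segments failing any feature: /ɡ, tʃ, x, ʒ, f, v, dʒ, s, p, ɣ/ are [−sonorant]; /n, ɲ, ŋ/ are [+nasal]. The remaining /r, j/ satisfy [+sonorant], [−nasal].

r, j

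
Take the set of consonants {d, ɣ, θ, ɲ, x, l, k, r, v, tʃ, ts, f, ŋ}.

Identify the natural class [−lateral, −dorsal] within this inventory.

The [−lateral] segments are /d, ɣ, θ, ɲ, x, k, r, v, tʃ, ts, f, ŋ/.
Within that set, [−dorsal] leaves /d, θ, r, v, tʃ, ts, f/.

d, θ, r, v, tʃ, ts, f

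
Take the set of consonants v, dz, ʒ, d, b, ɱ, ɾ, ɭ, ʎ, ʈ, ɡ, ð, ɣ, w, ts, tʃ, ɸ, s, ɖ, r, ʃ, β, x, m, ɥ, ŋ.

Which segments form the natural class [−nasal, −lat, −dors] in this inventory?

v, dz, ʒ, d, b, ɾ, ʈ, ð, ts, tʃ, ɸ, s, ɖ, r, ʃ, β

Eliminate segments failing any feature: /ɱ, m, ŋ/ are [+nasal]; /ɭ, ʎ/ are [+lateral]; /ɡ, ɣ, w, x, ɥ/ are [+dorsal]. The remaining /v, dz, ʒ, d, b, ɾ, ʈ, ð, ts, tʃ, ɸ, s, ɖ, r, ʃ, β/ satisfy [−nasal], [−lateral], [−dorsal].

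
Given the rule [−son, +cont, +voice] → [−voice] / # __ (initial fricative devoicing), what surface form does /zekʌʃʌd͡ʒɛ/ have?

[sekʌʃʌd͡ʒɛ]

Only the initial segment /z/ is both word-initial and matches the structural description. It is a voiced alveolar fricative, so [−son, +cont, +voice] holds; changing it to [−voice] with all other features held fixed yields /s/ (voiceless alveolar fricative). No other segment meets both the structural description and the environment, so the output is [sekʌʃʌd͡ʒɛ].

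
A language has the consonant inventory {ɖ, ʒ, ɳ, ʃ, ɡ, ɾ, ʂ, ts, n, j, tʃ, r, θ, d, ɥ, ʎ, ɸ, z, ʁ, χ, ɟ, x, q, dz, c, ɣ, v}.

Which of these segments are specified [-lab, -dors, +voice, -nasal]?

First, the [-labial] segments are /ɖ, ʒ, ɳ, ʃ, ɡ, ɾ, ʂ, ts, n, j, tʃ, r, θ, d, ʎ, z, ʁ, χ, ɟ, x, q, dz, c, ɣ/.
Of those, [-dorsal] gives /ɖ, ʒ, ɳ, ʃ, ɾ, ʂ, ts, n, tʃ, r, θ, d, z, dz/.
Of those, [+voice] gives /ɖ, ʒ, ɳ, ɾ, n, r, d, z, dz/.
Intersecting with [-nasal] leaves /ɖ, ʒ, ɾ, r, d, z, dz/.

ɖ, ʒ, ɾ, r, d, z, dz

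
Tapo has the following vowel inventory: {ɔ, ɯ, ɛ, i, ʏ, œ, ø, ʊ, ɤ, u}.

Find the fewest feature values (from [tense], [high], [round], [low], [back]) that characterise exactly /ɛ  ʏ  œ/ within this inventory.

The class [-back], [-tense] has exactly /ɛ, ʏ, œ/ as its extension in this inventory. No smaller conjunction from the listed features achieves this: [-tense] alone would also admit /ɔ, ʊ/; [-back] alone would also admit /i, ø/; and checking the remaining single features turns up none with this extension.

[-back, -tense]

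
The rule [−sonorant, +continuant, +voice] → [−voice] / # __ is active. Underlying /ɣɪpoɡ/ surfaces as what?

[xɪpoɡ]

The only segment in the rule's environment that also matches [−sonorant, +continuant, +voice] is /ɣ/. Applying [−voice] turns the voiced velar fricative into /x/ (voiceless velar fricative), giving [xɪpoɡ].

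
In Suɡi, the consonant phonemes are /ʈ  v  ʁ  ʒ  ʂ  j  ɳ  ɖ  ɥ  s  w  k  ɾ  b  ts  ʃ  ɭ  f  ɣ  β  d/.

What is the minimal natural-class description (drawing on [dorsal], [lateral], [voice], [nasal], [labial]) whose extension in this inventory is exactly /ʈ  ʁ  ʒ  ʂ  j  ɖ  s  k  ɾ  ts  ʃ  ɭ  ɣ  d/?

[-nasal, -labial]

The class [-nasal], [-labial] has exactly /ʈ, ʁ, ʒ, ʂ, j, ɖ, s, k, ɾ, ts, ʃ, ɭ, ɣ, d/ as its extension in this inventory. No smaller conjunction from the listed features achieves this: [-labial] alone would also admit /ɳ/; [-nasal] alone would also admit /v, ɥ, w, b, …/; and checking the remaining single features turns up none with this extension.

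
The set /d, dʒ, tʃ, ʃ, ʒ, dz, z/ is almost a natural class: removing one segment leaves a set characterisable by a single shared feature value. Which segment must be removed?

d

[strident] groups all but one: /ʒ, tʃ, dʒ, ʃ, z, dz/ share [+strident] while /d/ (voiced alveolar stop) alone is [-strident]. Removing any other segment would not leave a single-feature class that excludes it.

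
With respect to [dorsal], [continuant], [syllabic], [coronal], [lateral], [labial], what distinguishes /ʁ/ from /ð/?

[coronal], [dorsal]

/ʁ/ is the voiced uvular fricative and /ð/ is the voiced dental fricative. Both are [+continuant], [−syllabic], [−lateral], [−labial]. /ʁ/ is [−coronal] while /ð/ is [+coronal]; /ʁ/ is [+dorsal] while /ð/ is [−dorsal], so the distinguishing features are [coronal], [dorsal].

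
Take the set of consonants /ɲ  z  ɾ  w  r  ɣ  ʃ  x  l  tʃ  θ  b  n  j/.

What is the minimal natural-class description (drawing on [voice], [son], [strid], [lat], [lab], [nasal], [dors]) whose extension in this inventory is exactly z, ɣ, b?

[-son, +voice]

/z, ɣ, b/ are all [-sonorant], [+voice], and no other segment in the inventory matches both values. Dropping any one of them over-generates: [+voice] alone would also admit /ɲ, ɾ, w, r, …/; [-sonorant] alone would also admit /ʃ, x, tʃ, θ/. No other single listed feature picks out exactly this set either, so fewer than two features will not do.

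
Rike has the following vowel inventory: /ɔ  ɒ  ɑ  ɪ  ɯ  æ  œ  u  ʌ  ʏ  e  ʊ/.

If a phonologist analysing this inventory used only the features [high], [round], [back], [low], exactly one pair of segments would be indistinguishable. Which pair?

On the given features, /u/ and /ʊ/ have an identical profile: [+high], [+round], [+back], [−low]. No other two segments in the inventory coincide on all 4 features. (They do differ in [tense], which is not among the given features.)

u, ʊ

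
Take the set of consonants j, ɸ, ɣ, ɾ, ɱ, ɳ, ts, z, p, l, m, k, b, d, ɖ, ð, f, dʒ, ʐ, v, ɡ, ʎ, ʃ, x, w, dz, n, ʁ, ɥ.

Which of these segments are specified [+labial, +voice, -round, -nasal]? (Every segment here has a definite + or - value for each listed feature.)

b, v

Checking each segment against [+labial], [+voice], [-round], [-nasal]: /b/ (voiced bilabial stop), /v/ (voiced labiodental fricative) satisfy every feature; every other segment in the inventory fails at least one.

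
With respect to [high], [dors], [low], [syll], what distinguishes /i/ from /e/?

[high]

/i/ (high front unrounded tense vowel) and /e/ (mid front unrounded tense vowel) agree on [+dorsal], [-low], [+syllabic]. They differ on [high] (/i/ [+], /e/ [-]).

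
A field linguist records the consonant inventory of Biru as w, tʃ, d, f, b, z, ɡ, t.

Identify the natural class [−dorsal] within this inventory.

The feature [dorsal] marks segments articulated with the tongue body. In this inventory /tʃ, d, f, b, z, t/ lack that property, so they are [−dorsal]; /w, ɡ/ are [+dorsal].

tʃ, d, f, b, z, t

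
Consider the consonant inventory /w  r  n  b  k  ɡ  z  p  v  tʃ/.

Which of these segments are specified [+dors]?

The [+dorsal] segments here are /w, k, ɡ/; the remaining /r, n, b, z, p, v, tʃ/ are [−dorsal].

w, k, ɡ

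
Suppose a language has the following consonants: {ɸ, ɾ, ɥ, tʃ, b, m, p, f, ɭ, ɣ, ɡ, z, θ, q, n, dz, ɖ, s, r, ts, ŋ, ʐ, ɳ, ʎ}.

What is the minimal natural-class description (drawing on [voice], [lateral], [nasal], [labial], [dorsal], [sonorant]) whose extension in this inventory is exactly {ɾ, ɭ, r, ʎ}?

[+sonorant, −nasal, −labial]

Every target segment is [+sonorant], [−nasal], [−labial]; each remaining inventory member fails at least one of these. Each conjunct is needed — [−nasal, −labial] alone would also admit /tʃ, ɣ, ɡ, z, …/; [+sonorant, −labial] alone would also admit /n, ŋ, ɳ/; [+sonorant, −nasal] alone would also admit /ɥ/ — and no other combination of two listed features has exactly this extension, so three is the minimum.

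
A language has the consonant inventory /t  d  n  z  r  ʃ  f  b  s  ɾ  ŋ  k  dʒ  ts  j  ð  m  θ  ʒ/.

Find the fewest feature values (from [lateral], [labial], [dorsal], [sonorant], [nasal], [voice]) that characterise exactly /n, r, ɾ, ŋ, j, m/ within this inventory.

[+sonorant]

/n, r, ɾ, ŋ, j, m/ are exactly the [+sonorant] segments in the inventory, so a single feature suffices.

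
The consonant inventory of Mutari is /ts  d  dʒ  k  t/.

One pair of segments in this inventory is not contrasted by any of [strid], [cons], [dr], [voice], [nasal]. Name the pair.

/k/ (voiceless velar stop) and /t/ (voiceless alveolar stop) are both [−strident], [+consonantal], [−delayed release], [−voice], [−nasal], so none of the listed features separates them. (They do differ in [coronal] and [dorsal], which are not among the given features.) Every other pair in the inventory differs on at least one listed feature.

k, t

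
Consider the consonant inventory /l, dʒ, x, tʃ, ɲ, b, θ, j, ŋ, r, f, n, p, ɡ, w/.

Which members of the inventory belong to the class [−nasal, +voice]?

The [−nasal] segments are /l, dʒ, x, tʃ, b, θ, j, r, f, p, ɡ, w/.
Of those, [+voice] leaves /l, dʒ, b, j, r, ɡ, w/.

l, dʒ, b, j, r, ɡ, w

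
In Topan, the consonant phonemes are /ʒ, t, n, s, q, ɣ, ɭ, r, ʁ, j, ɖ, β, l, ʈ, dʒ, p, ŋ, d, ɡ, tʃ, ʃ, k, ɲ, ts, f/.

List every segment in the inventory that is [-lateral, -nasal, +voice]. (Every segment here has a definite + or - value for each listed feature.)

ʒ, ɣ, r, ʁ, j, ɖ, β, dʒ, d, ɡ

Eliminate segments failing any feature: /t, s, q, ʈ, p, tʃ, ʃ, k, ts, f/ are [-voice]; /n, ŋ, ɲ/ are [+nasal]; /ɭ, l/ are [+lateral]. The remaining /ʒ, ɣ, r, ʁ, j, ɖ, β, dʒ, d, ɡ/ satisfy [-lateral], [-nasal], [+voice].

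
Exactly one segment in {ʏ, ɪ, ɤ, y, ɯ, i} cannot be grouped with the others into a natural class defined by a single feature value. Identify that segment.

The remaining segments after removing /ɤ/ share [+high]; /ɤ/ (mid back unrounded tense vowel) is [-high]. For every other candidate removal, the leftover set fails to share any single feature value that the removed segment lacks.

ɤ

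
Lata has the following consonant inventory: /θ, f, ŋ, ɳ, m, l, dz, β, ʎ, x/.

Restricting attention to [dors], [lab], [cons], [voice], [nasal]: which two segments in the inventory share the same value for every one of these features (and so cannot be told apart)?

dz, l

Both /dz/ and /l/ are [−dorsal], [−labial], [+consonantal], [+voice], [−nasal]. Since the list omits [sonorant], [lateral] and [strident] — which do distinguish the voiced alveolar affricate from the alveolar lateral approximant — this pair collapses; all other pairs remain distinct.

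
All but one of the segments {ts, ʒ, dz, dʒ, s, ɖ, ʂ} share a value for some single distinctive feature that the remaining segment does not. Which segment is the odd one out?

[strident] groups all but one: /dʒ, s, ʒ, ʂ, dz, ts/ share [+strident] while /ɖ/ (voiced retroflex stop) alone is [−strident]. Removing any other segment would not leave a single-feature class that excludes it.

ɖ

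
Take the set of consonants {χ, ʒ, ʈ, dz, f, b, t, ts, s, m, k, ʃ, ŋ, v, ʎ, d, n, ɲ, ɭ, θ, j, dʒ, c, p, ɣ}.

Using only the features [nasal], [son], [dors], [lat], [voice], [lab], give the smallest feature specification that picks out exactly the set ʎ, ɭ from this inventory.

[+lat]

Every target segment is [+lateral] and no other inventory member is, so one feature is enough.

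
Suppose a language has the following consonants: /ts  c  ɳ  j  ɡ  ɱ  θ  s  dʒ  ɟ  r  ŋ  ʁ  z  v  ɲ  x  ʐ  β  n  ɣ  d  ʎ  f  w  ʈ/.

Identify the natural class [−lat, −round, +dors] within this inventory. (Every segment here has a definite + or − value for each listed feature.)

c, j, ɡ, ɟ, ŋ, ʁ, ɲ, x, ɣ

Eliminate segments failing any feature: /ts, ɳ, ɱ, θ, s, dʒ, r, z, v, ʐ, β, n, d, f, ʈ/ are [−dorsal]; /ʎ/ is [+lateral]; /w/ is [+round]. The remaining /c, j, ɡ, ɟ, ŋ, ʁ, ɲ, x, ɣ/ satisfy [−lateral], [−round], [+dorsal].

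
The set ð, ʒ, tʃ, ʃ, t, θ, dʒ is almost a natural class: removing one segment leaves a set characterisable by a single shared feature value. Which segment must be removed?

t

[distributed] groups all but one: /θ, ʃ, tʃ, ð, dʒ, ʒ/ share [+distributed] while /t/ (voiceless alveolar stop) alone is [-distributed]. Removing any other segment would not leave a single-feature class that excludes it.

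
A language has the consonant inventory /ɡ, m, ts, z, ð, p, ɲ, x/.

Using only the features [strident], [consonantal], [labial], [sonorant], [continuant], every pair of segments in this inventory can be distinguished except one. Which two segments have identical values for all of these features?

Both /ð/ and /x/ are [-strident], [+consonantal], [-labial], [-sonorant], [+continuant]. Since the list omits [voice], [coronal] and [dorsal] — which do distinguish the voiced dental fricative from the voiceless velar fricative — this pair collapses; all other pairs remain distinct.

ð, x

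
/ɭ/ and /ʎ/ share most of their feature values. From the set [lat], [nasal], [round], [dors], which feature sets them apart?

[dorsal]

The two segments share [+lateral], [-nasal], [-round]. The only feature from the list on which they differ: /ɭ/ is [-dorsal] while /ʎ/ is [+dorsal].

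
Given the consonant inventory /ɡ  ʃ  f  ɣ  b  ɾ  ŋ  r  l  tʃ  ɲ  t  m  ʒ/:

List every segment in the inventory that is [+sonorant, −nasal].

The [+sonorant] segments are /ɾ, ŋ, r, l, ɲ, m/.
Intersecting with [−nasal] leaves /ɾ, r, l/.

ɾ, r, l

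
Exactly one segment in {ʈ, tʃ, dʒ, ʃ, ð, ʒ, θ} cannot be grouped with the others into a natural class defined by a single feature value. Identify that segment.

[distributed] groups all but one: /dʒ, θ, ð, tʃ, ʒ, ʃ/ share [+distributed] while /ʈ/ (voiceless retroflex stop) alone is [-distributed]. Removing any other segment would not leave a single-feature class that excludes it.

ʈ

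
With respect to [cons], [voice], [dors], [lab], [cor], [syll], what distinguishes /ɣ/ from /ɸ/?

/ɣ/ (voiced velar fricative) and /ɸ/ (voiceless bilabial fricative) agree on [+consonantal], [−coronal], [−syllabic]. They differ on [voice] (/ɣ/ [+], /ɸ/ [−]), [labial] (/ɣ/ [−], /ɸ/ [+]), [dorsal] (/ɣ/ [+], /ɸ/ [−]).

[voice], [labial], [dorsal]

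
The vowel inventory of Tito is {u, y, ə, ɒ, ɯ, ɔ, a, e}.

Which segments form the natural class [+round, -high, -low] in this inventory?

Eliminate segments failing any feature: /u, y/ are [+high]; /ə, ɯ, a, e/ are [-round]; /ɒ/ is [+low]. The remaining /ɔ/ satisfy [+round], [-high], [-low].

ɔ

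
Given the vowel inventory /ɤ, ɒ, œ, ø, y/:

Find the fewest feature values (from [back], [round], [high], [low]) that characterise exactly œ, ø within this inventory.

[−high, −back]

The class [−high], [−back] has exactly /œ, ø/ as its extension in this inventory. No smaller conjunction from the listed features achieves this: [−back] alone would also admit /y/; [−high] alone would also admit /ɤ, ɒ/; and checking the remaining single features turns up none with this extension.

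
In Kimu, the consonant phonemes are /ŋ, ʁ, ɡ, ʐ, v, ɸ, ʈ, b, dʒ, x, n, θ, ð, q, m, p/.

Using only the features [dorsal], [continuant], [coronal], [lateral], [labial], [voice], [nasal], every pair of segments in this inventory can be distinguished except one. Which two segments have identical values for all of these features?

Both /ʐ/ and /ð/ are [-dorsal], [+continuant], [+coronal], [-lateral], [-labial], [+voice], [-nasal]. Since the list omits [strident], [anterior] and [distributed] — which do distinguish the voiced retroflex fricative from the voiced dental fricative — this pair collapses; all other pairs remain distinct.

ʐ, ð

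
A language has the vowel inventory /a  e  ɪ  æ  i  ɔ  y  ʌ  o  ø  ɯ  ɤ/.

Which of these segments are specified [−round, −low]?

e, ɪ, i, ʌ, ɯ, ɤ

Eliminate segments failing any feature: /a, æ/ are [+low]; /ɔ, y, o, ø/ are [+round]. The remaining /e, ɪ, i, ʌ, ɯ, ɤ/ satisfy [−round], [−low].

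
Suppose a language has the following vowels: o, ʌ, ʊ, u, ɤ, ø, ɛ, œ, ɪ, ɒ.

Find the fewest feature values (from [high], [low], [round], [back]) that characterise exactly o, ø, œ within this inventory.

[−high, −low, +round]

Every target segment is [−high], [−low], [+round]; each remaining inventory member fails at least one of these. Each conjunct is needed — [−low, +round] alone would also admit /ʊ, u/; [−high, +round] alone would also admit /ɒ/; [−high, −low] alone would also admit /ʌ, ɤ, ɛ/ — and no other combination of two listed features has exactly this extension, so three is the minimum.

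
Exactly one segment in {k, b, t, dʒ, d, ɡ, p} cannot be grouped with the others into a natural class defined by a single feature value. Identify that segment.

dʒ

/k, ɡ, t, p, d, b/ are all [-delayed release], but /dʒ/ (voiced postalveolar affricate) is [+delayed release]. No other single segment can be removed to leave a set sharing one feature value that the removed segment lacks, so /dʒ/ is the odd one out.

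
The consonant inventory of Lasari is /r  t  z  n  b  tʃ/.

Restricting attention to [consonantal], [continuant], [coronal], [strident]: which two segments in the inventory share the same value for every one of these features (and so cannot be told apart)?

On the given features, /t/ and /n/ have an identical profile: [+consonantal], [−continuant], [+coronal], [−strident]. No other two segments in the inventory coincide on all 4 features. (They do differ in [sonorant], [voice] and [nasal], which are not among the given features.)

t, n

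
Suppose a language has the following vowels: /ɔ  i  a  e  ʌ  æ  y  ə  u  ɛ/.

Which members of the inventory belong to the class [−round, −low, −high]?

e, ʌ, ə, ɛ

Eliminate segments failing any feature: /ɔ, y, u/ are [+round]; /i/ is [+high]; /a, æ/ are [+low]. The remaining /e, ʌ, ə, ɛ/ satisfy [−round], [−low], [−high].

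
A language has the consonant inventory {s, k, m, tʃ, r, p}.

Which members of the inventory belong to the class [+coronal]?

s, tʃ, r

The feature [coronal] marks segments articulated with the tongue front (tip or blade). In this inventory /s, tʃ, r/ have that property, so they are [+coronal]; /k, m, p/ are [−coronal].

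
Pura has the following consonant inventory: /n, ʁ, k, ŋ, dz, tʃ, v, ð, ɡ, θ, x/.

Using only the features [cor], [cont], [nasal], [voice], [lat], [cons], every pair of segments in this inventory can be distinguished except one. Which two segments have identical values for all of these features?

On the given features, /v/ and /ʁ/ have an identical profile: [−coronal], [+continuant], [−nasal], [+voice], [−lateral], [+consonantal]. No other two segments in the inventory coincide on all 6 features. (They do differ in [labial] and [dorsal], which are not among the given features.)

v, ʁ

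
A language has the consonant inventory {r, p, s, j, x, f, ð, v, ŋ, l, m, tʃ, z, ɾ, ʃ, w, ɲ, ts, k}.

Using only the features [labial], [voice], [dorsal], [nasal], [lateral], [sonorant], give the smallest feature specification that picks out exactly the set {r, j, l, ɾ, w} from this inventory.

[+sonorant, −nasal]

Every target segment is [+sonorant], [−nasal]; each remaining inventory member fails at least one of these. Each conjunct is needed — [−nasal] alone would also admit /p, s, x, f, …/; [+sonorant] alone would also admit /ŋ, m, ɲ/ — and no other single listed feature has exactly this extension, so two is the minimum.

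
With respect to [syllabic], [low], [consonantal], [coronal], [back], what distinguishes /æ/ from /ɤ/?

[low], [back]

The two segments share [+syllabic], [−consonantal], [−coronal]. The only features from the list on which they differ: /æ/ is [+low] while /ɤ/ is [−low]; /æ/ is [−back] while /ɤ/ is [+back].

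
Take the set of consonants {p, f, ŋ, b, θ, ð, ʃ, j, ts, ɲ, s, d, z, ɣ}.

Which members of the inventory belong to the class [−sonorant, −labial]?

Checking each segment against [−sonorant], [−labial]: /θ/ (voiceless dental fricative), /ð/ (voiced dental fricative), /ʃ/ (voiceless postalveolar fricative), /ts/ (voiceless alveolar affricate), /s/ (voiceless alveolar fricative), /d/ (voiced alveolar stop), among others, satisfy every feature; every other segment in the inventory fails at least one.

θ, ð, ʃ, ts, s, d, z, ɣ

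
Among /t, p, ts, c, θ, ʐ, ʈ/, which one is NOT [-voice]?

/t, θ, ts, c, p, ʈ/ are all [-voice]; /ʐ/ (voiced retroflex fricative) is [+voice].

ʐ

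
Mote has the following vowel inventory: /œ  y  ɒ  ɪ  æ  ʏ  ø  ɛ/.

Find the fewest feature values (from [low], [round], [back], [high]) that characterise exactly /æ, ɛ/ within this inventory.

The class [−high], [−round] has exactly /æ, ɛ/ as its extension in this inventory. No smaller conjunction from the listed features achieves this: [−round] alone would also admit /ɪ/; [−high] alone would also admit /œ, ɒ, ø/; and checking the remaining single features turns up none with this extension.

[−high, −round]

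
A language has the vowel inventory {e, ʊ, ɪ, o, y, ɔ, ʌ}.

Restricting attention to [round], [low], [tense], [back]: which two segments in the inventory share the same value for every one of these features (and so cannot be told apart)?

On the given features, /ʊ/ and /ɔ/ have an identical profile: [+round], [−low], [−tense], [+back]. No other two segments in the inventory coincide on all 4 features. (They do differ in [high], which is not among the given features.)

ʊ, ɔ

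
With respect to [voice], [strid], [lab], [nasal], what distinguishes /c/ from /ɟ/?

[voice]

/c/ is the voiceless palatal stop and /ɟ/ is the voiced palatal stop. Both are [−strident], [−labial], [−nasal]. /c/ is [−voice] while /ɟ/ is [+voice], so the distinguishing feature is [voice].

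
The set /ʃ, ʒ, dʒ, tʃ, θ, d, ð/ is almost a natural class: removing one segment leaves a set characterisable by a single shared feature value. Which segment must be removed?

[distributed] groups all but one: /dʒ, ð, tʃ, θ, ʃ, ʒ/ share [+distributed] while /d/ (voiced alveolar stop) alone is [-distributed]. Removing any other segment would not leave a single-feature class that excludes it.

d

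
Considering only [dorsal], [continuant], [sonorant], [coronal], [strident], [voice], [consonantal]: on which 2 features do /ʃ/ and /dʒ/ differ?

[voice], [continuant]

/ʃ/ (voiceless postalveolar fricative) and /dʒ/ (voiced postalveolar affricate) agree on [-dorsal], [-sonorant], [+coronal], [+strident], [+consonantal]. They differ on [voice] (/ʃ/ [-], /dʒ/ [+]), [continuant] (/ʃ/ [+], /dʒ/ [-]).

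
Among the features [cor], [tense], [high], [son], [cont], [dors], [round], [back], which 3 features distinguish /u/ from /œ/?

[high], [back], [tense]

/u/ (high back rounded tense vowel) and /œ/ (mid front rounded lax vowel) agree on [−coronal], [+sonorant], [+continuant], [+dorsal], [+round]. They differ on [high] (/u/ [+], /œ/ [−]), [back] (/u/ [+], /œ/ [−]), [tense] (/u/ [+], /œ/ [−]).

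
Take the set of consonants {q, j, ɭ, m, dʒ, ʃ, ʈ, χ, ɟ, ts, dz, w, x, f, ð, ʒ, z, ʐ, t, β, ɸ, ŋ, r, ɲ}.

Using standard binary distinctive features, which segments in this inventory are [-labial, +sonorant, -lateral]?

j, ŋ, r, ɲ

Among the inventory, the [-labial] segments are /q, j, ɭ, dʒ, ʃ, ʈ, χ, ɟ, ts, dz, x, ð, ʒ, z, ʐ, t, ŋ, r, ɲ/.
Among these, [+sonorant] gives /j, ɭ, ŋ, r, ɲ/.
Intersecting with [-lateral] leaves /j, ŋ, r, ɲ/.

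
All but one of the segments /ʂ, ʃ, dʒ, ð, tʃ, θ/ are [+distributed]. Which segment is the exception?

ʂ

/ʂ/ is the voiceless retroflex fricative, which is [−distributed]; the rest — /ð, θ, tʃ, dʒ, ʃ/ — are [+distributed].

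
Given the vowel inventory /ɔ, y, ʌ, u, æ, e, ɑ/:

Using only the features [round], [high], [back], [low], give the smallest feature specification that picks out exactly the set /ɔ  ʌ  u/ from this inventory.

Every target segment is [-low], [+back]; each remaining inventory member fails at least one of these. Each conjunct is needed — [+back] alone would also admit /ɑ/; [-low] alone would also admit /y, e/ — and no other single listed feature has exactly this extension, so two is the minimum.

[-low, +back]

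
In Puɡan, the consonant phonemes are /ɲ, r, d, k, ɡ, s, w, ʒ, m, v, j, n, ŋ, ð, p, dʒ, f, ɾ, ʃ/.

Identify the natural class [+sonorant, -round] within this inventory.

ɲ, r, m, j, n, ŋ, ɾ

Checking each segment against [+sonorant], [-round]: /ɲ/ (palatal nasal), /r/ (alveolar trill), /m/ (bilabial nasal), /j/ (palatal glide), /n/ (alveolar nasal), /ŋ/ (velar nasal), among others, satisfy every feature; every other segment in the inventory fails at least one.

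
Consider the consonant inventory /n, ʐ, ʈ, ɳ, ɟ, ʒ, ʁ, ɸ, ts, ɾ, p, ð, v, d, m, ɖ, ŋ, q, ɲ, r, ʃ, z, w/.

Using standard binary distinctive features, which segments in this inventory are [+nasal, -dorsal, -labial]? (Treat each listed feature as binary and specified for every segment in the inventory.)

Checking each segment against [+nasal], [-dorsal], [-labial]: /n/ (alveolar nasal), /ɳ/ (retroflex nasal) satisfy every feature; every other segment in the inventory fails at least one.

n, ɳ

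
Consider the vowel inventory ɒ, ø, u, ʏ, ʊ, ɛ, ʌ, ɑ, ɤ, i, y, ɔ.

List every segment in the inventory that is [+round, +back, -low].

Checking each segment against [+round], [+back], [-low]: /u/ (high back rounded tense vowel), /ʊ/ (high back rounded lax vowel), /ɔ/ (mid back rounded lax vowel) satisfy every feature; every other segment in the inventory fails at least one.

u, ʊ, ɔ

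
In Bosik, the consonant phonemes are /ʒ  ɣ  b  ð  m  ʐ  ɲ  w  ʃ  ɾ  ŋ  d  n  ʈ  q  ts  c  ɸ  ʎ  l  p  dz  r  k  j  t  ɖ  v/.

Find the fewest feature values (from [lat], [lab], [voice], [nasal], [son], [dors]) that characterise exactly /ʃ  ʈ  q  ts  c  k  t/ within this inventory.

[-voice, -lab]

The class [-voice], [-labial] has exactly /ʃ, ʈ, q, ts, c, k, t/ as its extension in this inventory. No smaller conjunction from the listed features achieves this: [-labial] alone would also admit /ʒ, ɣ, ð, ʐ, …/; [-voice] alone would also admit /ɸ, p/; and checking the remaining single features turns up none with this extension.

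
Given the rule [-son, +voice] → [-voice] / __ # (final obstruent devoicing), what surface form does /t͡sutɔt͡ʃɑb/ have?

/b/ satisfies [-son, +voice] and sits in __ #. The [-voice] counterpart of the voiced bilabial stop is /p/. Other segments in /t͡sutɔt͡ʃɑb/ either fail the structural description or are not in the environment, so the surface form is [t͡sutɔt͡ʃɑp].

[t͡sutɔt͡ʃɑp]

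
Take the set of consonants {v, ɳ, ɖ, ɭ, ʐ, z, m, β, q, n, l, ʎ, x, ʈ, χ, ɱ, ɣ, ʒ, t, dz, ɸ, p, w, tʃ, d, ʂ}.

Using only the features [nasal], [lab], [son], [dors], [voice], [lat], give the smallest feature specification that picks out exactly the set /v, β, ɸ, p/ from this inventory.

[−son, +lab]

Every target segment is [−sonorant], [+labial]; each remaining inventory member fails at least one of these. Each conjunct is needed — [+labial] alone would also admit /m, ɱ, w/; [−sonorant] alone would also admit /ɖ, ʐ, z, q, …/ — and no other single listed feature has exactly this extension, so two is the minimum.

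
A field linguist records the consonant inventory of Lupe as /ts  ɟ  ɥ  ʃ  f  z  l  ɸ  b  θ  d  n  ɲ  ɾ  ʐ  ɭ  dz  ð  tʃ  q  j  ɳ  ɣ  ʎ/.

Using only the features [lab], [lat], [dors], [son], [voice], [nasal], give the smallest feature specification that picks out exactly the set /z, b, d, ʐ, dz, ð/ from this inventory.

[−son, +voice, −dors]

The class [−sonorant], [+voice], [−dorsal] has exactly /z, b, d, ʐ, dz, ð/ as its extension in this inventory. No smaller conjunction from the listed features achieves this: [+voice, −dorsal] alone would also admit /l, n, ɾ, ɭ, …/; [−sonorant, −dorsal] alone would also admit /ts, ʃ, f, ɸ, …/; [−sonorant, +voice] alone would also admit /ɟ, ɣ/; and checking the remaining two-feature bundles turns up none with this extension.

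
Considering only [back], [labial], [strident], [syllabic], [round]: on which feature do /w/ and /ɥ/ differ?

/w/ (labial-velar glide) and /ɥ/ (labial-palatal glide) agree on [+labial], [−strident], [−syllabic], [+round]. They differ on [back] (/w/ [+], /ɥ/ [−]).

[back]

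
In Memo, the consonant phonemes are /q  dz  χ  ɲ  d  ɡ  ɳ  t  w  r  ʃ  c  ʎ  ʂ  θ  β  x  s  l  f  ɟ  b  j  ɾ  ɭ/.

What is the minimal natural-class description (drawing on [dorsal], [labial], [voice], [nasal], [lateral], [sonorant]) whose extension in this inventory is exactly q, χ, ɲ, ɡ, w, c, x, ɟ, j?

[-lateral, +dorsal]

Every target segment is [-lateral], [+dorsal]; each remaining inventory member fails at least one of these. Each conjunct is needed — [+dorsal] alone would also admit /ʎ/; [-lateral] alone would also admit /dz, d, ɳ, t, …/ — and no other single listed feature has exactly this extension, so two is the minimum.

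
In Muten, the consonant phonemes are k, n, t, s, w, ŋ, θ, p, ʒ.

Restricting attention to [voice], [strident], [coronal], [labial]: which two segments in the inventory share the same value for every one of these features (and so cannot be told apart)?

θ, t

/θ/ (voiceless dental fricative) and /t/ (voiceless alveolar stop) are both [-voice], [-strident], [+coronal], [-labial], so none of the listed features separates them. (They do differ in [continuant] and [distributed], which are not among the given features.) Every other pair in the inventory differs on at least one listed feature.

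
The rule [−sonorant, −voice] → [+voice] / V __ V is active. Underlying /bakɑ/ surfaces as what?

Only /k/ occurs between two vowels (/a/ __ /ɑ/) and matches the structural description. It is a voiceless velar stop, so [−sonorant, −voice] holds; changing it to [+voice] with all other features held fixed yields /ɡ/ (voiced velar stop). No other segment meets both the structural description and the environment, so the output is [baɡɑ].

[baɡɑ]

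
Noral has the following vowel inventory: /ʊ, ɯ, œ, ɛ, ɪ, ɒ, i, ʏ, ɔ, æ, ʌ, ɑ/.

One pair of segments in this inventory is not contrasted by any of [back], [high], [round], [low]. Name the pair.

ɪ, i

/ɪ/ (high front unrounded lax vowel) and /i/ (high front unrounded tense vowel) are both [−back], [+high], [−round], [−low], so none of the listed features separates them. (They do differ in [tense], which is not among the given features.) Every other pair in the inventory differs on at least one listed feature.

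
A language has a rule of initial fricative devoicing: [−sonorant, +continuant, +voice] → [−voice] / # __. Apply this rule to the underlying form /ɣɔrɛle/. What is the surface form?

[xɔrɛle]

Only the initial segment /ɣ/ is both word-initial and matches the structural description. It is a voiced velar fricative, so [−sonorant, +continuant, +voice] holds; changing it to [−voice] with all other features held fixed yields /x/ (voiceless velar fricative). No other segment meets both the structural description and the environment, so the output is [xɔrɛle].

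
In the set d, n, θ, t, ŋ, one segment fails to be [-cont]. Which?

/ŋ, t, n, d/ are all [-continuant]; /θ/ (voiceless dental fricative) is [+continuant].

θ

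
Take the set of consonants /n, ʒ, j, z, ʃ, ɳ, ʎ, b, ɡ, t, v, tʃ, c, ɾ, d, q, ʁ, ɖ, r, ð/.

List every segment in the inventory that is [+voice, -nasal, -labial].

Eliminate segments failing any feature: /n, ɳ/ are [+nasal]; /ʃ, t, tʃ, c, q/ are [-voice]; /b, v/ are [+labial]. The remaining /ʒ, j, z, ʎ, ɡ, ɾ, d, ʁ, ɖ, r, ð/ satisfy [+voice], [-nasal], [-labial].

ʒ, j, z, ʎ, ɡ, ɾ, d, ʁ, ɖ, r, ð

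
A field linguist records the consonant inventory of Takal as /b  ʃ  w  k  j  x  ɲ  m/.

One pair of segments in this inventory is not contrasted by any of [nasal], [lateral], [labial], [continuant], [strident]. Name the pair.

On the given features, /j/ and /x/ have an identical profile: [-nasal], [-lateral], [-labial], [+continuant], [-strident]. No other two segments in the inventory coincide on all 5 features. (They do differ in [sonorant], [voice] and [back], which are not among the given features.)

j, x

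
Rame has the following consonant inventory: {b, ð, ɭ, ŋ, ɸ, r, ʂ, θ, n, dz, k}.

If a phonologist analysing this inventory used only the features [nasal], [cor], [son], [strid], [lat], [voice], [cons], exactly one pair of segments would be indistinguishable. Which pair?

On the given features, /ɸ/ and /k/ have an identical profile: [−nasal], [−coronal], [−sonorant], [−strident], [−lateral], [−voice], [+consonantal]. No other two segments in the inventory coincide on all 7 features. (They do differ in [continuant], [labial] and [dorsal], which are not among the given features.)

ɸ, k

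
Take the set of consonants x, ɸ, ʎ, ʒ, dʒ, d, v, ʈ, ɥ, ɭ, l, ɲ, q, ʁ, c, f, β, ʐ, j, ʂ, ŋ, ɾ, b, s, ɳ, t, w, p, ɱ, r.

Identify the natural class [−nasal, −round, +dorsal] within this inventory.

Checking each segment against [−nasal], [−round], [+dorsal]: /x/ (voiceless velar fricative), /ʎ/ (palatal lateral approximant), /q/ (voiceless uvular stop), /ʁ/ (voiced uvular fricative), /c/ (voiceless palatal stop), /j/ (palatal glide) satisfy every feature; every other segment in the inventory fails at least one.

x, ʎ, q, ʁ, c, j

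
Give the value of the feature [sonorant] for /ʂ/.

[−sonorant]

As the voiceless retroflex fricative, /ʂ/ is [−sonorant].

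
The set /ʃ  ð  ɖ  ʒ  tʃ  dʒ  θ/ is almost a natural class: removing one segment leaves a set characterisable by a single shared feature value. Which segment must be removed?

/dʒ, ð, θ, ʃ, tʃ, ʒ/ are all [+distributed], but /ɖ/ (voiced retroflex stop) is [-distributed]. No other single segment can be removed to leave a set sharing one feature value that the removed segment lacks, so /ɖ/ is the odd one out.

ɖ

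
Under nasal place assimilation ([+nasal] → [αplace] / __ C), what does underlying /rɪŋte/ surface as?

[rɪnte]

In /rɪŋte/, the nasal /ŋ/ precedes /t/, which is [+coronal]. The nasal assimilates in place, becoming the [+coronal] nasal /n/. The surface form is [rɪnte].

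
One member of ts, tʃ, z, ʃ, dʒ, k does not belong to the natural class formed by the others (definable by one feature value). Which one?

k

/dʒ, ts, tʃ, ʃ, z/ are all [+strident], but /k/ (voiceless velar stop) is [-strident]. No other single segment can be removed to leave a set sharing one feature value that the removed segment lacks, so /k/ is the odd one out.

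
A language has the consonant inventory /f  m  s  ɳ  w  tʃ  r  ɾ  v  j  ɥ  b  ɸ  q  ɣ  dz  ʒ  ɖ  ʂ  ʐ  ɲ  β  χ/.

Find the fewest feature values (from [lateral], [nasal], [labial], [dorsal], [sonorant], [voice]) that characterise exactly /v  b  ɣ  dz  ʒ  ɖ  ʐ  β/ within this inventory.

[−sonorant, +voice]

The class [−sonorant], [+voice] has exactly /v, b, ɣ, dz, ʒ, ɖ, ʐ, β/ as its extension in this inventory. No smaller conjunction from the listed features achieves this: [+voice] alone would also admit /m, ɳ, w, r, …/; [−sonorant] alone would also admit /f, s, tʃ, ɸ, …/; and checking the remaining single features turns up none with this extension.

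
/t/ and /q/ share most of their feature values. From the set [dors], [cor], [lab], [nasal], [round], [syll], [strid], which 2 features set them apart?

/t/ is the voiceless alveolar stop and /q/ is the voiceless uvular stop. Both are [-labial], [-nasal], [-round], [-syllabic], [-strident]. /t/ is [+coronal] while /q/ is [-coronal]; /t/ is [-dorsal] while /q/ is [+dorsal], so the distinguishing features are [coronal], [dorsal].

[coronal], [dorsal]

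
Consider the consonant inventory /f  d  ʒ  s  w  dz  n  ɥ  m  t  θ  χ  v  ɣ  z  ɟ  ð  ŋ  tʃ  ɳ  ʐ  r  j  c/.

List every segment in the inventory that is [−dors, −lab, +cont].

The [−dorsal] segments are /f, d, ʒ, s, dz, n, m, t, θ, v, z, ð, tʃ, ɳ, ʐ, r/.
Of those, [−labial] gives /d, ʒ, s, dz, n, t, θ, z, ð, tʃ, ɳ, ʐ, r/.
Of those, [+continuant] leaves /ʒ, s, θ, z, ð, ʐ, r/.

ʒ, s, θ, z, ð, ʐ, r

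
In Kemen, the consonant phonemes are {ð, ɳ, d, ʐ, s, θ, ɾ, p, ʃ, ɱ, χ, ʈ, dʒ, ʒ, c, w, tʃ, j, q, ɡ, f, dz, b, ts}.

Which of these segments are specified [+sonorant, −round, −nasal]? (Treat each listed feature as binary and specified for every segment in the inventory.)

Eliminate segments failing any feature: /ð, d, ʐ, s, θ, p, ʃ, χ, ʈ, dʒ, ʒ, c, tʃ, q, ɡ, f, dz, b, ts/ are [−sonorant]; /ɳ, ɱ/ are [+nasal]; /w/ is [+round]. The remaining /ɾ, j/ satisfy [+sonorant], [−round], [−nasal].

ɾ, j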